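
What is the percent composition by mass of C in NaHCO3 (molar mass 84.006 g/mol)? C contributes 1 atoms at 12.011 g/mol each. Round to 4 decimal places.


pct = 100 * (n_elem * M_elem) / M_total
mass_contribution = 1 * 12.011 = 12.011 g/mol
pct = 100 * 12.011 / 84.006
pct = 14.29778825 %, rounded to 4 dp:

14.2978 %


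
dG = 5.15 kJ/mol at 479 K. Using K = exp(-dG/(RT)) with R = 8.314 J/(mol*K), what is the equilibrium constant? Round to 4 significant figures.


dG is in kJ/mol; multiply by 1000 to match R in J/(mol*K).
RT = 8.314 * 479 = 3982.406 J/mol
exponent = -dG*1000 / (RT) = -(5.15*1000) / 3982.406 = -1.29318809
K = exp(-1.29318809)
K = 0.27439459, rounded to 4 significant figures:

0.2744


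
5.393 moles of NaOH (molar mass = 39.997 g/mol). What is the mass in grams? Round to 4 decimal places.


mass = n * M
mass = 5.393 * 39.997
mass = 215.703821 g, rounded to 4 dp:

215.7038 g


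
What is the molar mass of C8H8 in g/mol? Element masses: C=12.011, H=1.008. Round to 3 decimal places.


M = sum(count * atomic_mass) over atoms.
M = 8*12.011 + 8*1.008
M = 96.088 + 8.064
M = 104.152 g/mol, rounded to 3 dp:

104.152 g/mol


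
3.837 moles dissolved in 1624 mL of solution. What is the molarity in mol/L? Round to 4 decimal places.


Convert volume to liters: V_L = V_mL / 1000.
V_L = 1624 / 1000 = 1.624 L
M = n / V_L = 3.837 / 1.624
M = 2.36268473 mol/L, rounded to 4 dp:

2.3627 mol/L


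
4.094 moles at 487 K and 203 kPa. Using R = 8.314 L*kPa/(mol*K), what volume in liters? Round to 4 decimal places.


PV = nRT, solve for V = nRT / P.
nRT = 4.094 * 8.314 * 487 = 16576.2703
V = 16576.2703 / 203
V = 81.65650394 L, rounded to 4 dp:

81.6565 L


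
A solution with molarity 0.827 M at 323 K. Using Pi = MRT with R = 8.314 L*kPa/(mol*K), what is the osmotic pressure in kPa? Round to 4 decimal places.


Osmotic pressure (van't Hoff): Pi = M*R*T.
RT = 8.314 * 323 = 2685.422
Pi = 0.827 * 2685.422
Pi = 2220.843994 kPa, rounded to 4 dp:

2220.8440 kPa


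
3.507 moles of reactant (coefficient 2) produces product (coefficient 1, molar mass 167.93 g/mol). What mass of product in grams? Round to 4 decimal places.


Use the coefficient ratio to convert reactant moles to product moles, then multiply by the product's molar mass.
moles_P = moles_R * (coeff_P / coeff_R) = 3.507 * (1/2) = 1.7535
mass_P = moles_P * M_P = 1.7535 * 167.93
mass_P = 294.465255 g, rounded to 4 dp:

294.4653 g


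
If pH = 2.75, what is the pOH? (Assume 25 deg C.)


At 25 deg C, pH + pOH = 14.
pOH = 14 - pH = 14 - 2.75
pOH = 11.25:

11.25


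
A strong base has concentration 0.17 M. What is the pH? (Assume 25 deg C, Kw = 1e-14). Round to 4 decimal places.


A strong base dissociates completely, so [OH-] equals the given concentration.
pOH = -log10([OH-]) = -log10(0.17) = 0.769551
pH = 14 - pOH = 14 - 0.769551
pH = 13.230449, rounded to 4 dp:

13.2304


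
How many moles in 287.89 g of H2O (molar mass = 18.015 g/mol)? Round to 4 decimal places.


n = mass / M
n = 287.89 / 18.015
n = 15.98057175 mol, rounded to 4 dp:

15.9806 mol


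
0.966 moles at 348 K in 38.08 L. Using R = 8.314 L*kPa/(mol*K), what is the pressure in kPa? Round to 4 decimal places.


PV = nRT, solve for P = nRT / V.
nRT = 0.966 * 8.314 * 348 = 2794.9008
P = 2794.9008 / 38.08
P = 73.3955042 kPa, rounded to 4 dp:

73.3955 kPa


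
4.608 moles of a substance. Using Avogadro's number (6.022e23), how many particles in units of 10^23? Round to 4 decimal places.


N = n * NA, then divide by 1e23 for the requested units.
N / 1e23 = n * 6.022
N / 1e23 = 4.608 * 6.022
N / 1e23 = 27.749376, rounded to 4 dp:

27.7494


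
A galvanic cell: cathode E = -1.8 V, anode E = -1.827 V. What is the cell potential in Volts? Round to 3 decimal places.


Standard cell potential: E_cell = E_cathode - E_anode.
E_cell = -1.8 - (-1.827)
E_cell = 0.027 V, rounded to 3 dp:

0.027 V


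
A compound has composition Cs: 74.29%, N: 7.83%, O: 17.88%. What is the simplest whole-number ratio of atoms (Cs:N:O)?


Assume 100 g of compound, divide each mass% by atomic mass to get moles, then normalize by the smallest to get a raw atom ratio.
Moles per 100 g: Cs: 74.29/132.905 = 0.559, N: 7.83/14.007 = 0.559, O: 17.88/15.999 = 1.1176
Raw ratio (divide by min = 0.559): Cs: 1.0, N: 1.0, O: 1.999
Multiply by 1 to clear fractions: Cs: 1.0 ~= 1, N: 1.0 ~= 1, O: 1.999 ~= 2
Reduce by GCD to get the simplest whole-number ratio:

1:1:2


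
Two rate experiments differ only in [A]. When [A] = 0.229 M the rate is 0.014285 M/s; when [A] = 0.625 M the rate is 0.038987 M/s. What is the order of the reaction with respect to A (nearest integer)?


Rate is proportional to [A]^n, so rate2/rate1 = ([A]2/[A]1)^n. Take logs to solve for n.
rate2/rate1 = 0.038987 / 0.014285 = 2.7292
[A]2/[A]1 = 0.625 / 0.229 = 2.7293
n = ln(2.7292) / ln(2.7293) = 1.0
Nearest integer order:

1


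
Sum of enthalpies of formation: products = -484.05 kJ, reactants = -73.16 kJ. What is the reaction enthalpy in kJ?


dH_rxn = sum(dH_f products) - sum(dH_f reactants)
dH_rxn = -484.05 - (-73.16)
dH_rxn = -410.89 kJ:

-410.89 kJ


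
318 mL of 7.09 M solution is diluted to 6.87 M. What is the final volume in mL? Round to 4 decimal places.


Dilution: M1*V1 = M2*V2, solve for V2.
V2 = M1*V1 / M2
V2 = 7.09 * 318 / 6.87
V2 = 2254.62 / 6.87
V2 = 328.18340611 mL, rounded to 4 dp:

328.1834 mL


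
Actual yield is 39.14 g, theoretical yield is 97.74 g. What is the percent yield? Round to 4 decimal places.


% yield = 100 * actual / theoretical
% yield = 100 * 39.14 / 97.74
% yield = 40.04501739 %, rounded to 4 dp:

40.0450 %


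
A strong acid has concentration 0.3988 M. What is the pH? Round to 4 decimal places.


A strong acid dissociates completely, so [H+] equals the given concentration.
pH = -log10([H+]) = -log10(0.3988)
pH = 0.39924485, rounded to 4 dp:

0.3992


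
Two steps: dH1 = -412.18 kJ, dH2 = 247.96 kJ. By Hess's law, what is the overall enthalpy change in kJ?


Hess's law: enthalpy is a state function, so add the step enthalpies.
dH_total = dH1 + dH2 = -412.18 + (247.96)
dH_total = -164.22 kJ:

-164.22 kJ


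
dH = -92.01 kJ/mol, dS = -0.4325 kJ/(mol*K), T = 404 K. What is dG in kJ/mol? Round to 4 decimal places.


Gibbs: dG = dH - T*dS (consistent units, dS already in kJ/(mol*K)).
T*dS = 404 * -0.4325 = -174.73
dG = -92.01 - (-174.73)
dG = 82.72 kJ/mol, rounded to 4 dp:

82.7200 kJ/mol


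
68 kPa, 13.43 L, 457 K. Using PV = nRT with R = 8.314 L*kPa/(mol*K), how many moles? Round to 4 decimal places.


PV = nRT, solve for n = PV / (RT).
PV = 68 * 13.43 = 913.24
RT = 8.314 * 457 = 3799.498
n = 913.24 / 3799.498
n = 0.24035807 mol, rounded to 4 dp:

0.2404 mol


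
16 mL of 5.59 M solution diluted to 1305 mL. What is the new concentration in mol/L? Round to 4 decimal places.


Dilution: M1*V1 = M2*V2, solve for M2.
M2 = M1*V1 / V2
M2 = 5.59 * 16 / 1305
M2 = 89.44 / 1305
M2 = 0.0685364 mol/L, rounded to 4 dp:

0.0685 mol/L


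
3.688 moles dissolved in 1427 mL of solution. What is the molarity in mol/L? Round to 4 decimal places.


Convert volume to liters: V_L = V_mL / 1000.
V_L = 1427 / 1000 = 1.427 L
M = n / V_L = 3.688 / 1.427
M = 2.58444289 mol/L, rounded to 4 dp:

2.5844 mol/L


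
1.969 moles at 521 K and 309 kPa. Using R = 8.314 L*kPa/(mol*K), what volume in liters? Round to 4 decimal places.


PV = nRT, solve for V = nRT / P.
nRT = 1.969 * 8.314 * 521 = 8528.9086
V = 8528.9086 / 309
V = 27.60164595 L, rounded to 4 dp:

27.6016 L


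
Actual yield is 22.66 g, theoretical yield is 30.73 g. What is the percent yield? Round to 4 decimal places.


% yield = 100 * actual / theoretical
% yield = 100 * 22.66 / 30.73
% yield = 73.73901725 %, rounded to 4 dp:

73.7390 %


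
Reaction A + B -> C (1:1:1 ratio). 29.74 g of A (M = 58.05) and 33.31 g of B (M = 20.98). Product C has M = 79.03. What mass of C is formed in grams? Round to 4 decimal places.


Find moles of each reactant; the smaller value is the limiting reagent in a 1:1:1 reaction, so moles_C equals moles of the limiter.
n_A = mass_A / M_A = 29.74 / 58.05 = 0.512317 mol
n_B = mass_B / M_B = 33.31 / 20.98 = 1.587703 mol
Limiting reagent: A (smaller), n_limiting = 0.512317 mol
mass_C = n_limiting * M_C = 0.512317 * 79.03
mass_C = 40.48841251 g, rounded to 4 dp:

40.4884 g


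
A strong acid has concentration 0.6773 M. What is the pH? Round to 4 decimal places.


A strong acid dissociates completely, so [H+] equals the given concentration.
pH = -log10([H+]) = -log10(0.6773)
pH = 0.16921892, rounded to 4 dp:

0.1692


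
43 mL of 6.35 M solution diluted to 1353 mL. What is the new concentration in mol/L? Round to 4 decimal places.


Dilution: M1*V1 = M2*V2, solve for M2.
M2 = M1*V1 / V2
M2 = 6.35 * 43 / 1353
M2 = 273.05 / 1353
M2 = 0.20181079 mol/L, rounded to 4 dp:

0.2018 mol/L


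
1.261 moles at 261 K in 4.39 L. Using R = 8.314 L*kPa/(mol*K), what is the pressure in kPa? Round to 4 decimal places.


PV = nRT, solve for P = nRT / V.
nRT = 1.261 * 8.314 * 261 = 2736.312
P = 2736.312 / 4.39
P = 623.30569476 kPa, rounded to 4 dp:

623.3057 kPa


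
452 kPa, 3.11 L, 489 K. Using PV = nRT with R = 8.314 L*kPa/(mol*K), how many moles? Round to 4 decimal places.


PV = nRT, solve for n = PV / (RT).
PV = 452 * 3.11 = 1405.72
RT = 8.314 * 489 = 4065.546
n = 1405.72 / 4065.546
n = 0.34576414 mol, rounded to 4 dp:

0.3458 mol


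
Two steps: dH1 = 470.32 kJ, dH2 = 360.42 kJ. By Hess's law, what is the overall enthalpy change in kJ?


Hess's law: enthalpy is a state function, so add the step enthalpies.
dH_total = dH1 + dH2 = 470.32 + (360.42)
dH_total = 830.74 kJ:

830.74 kJ


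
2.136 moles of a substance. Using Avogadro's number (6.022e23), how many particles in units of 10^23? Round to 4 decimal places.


N = n * NA, then divide by 1e23 for the requested units.
N / 1e23 = n * 6.022
N / 1e23 = 2.136 * 6.022
N / 1e23 = 12.862992, rounded to 4 dp:

12.8630


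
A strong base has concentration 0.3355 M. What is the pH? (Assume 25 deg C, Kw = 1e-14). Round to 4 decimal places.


A strong base dissociates completely, so [OH-] equals the given concentration.
pOH = -log10([OH-]) = -log10(0.3355) = 0.474307
pH = 14 - pOH = 14 - 0.474307
pH = 13.525693, rounded to 4 dp:

13.5257


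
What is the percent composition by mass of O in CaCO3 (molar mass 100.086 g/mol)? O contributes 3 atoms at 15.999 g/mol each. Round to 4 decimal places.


pct = 100 * (n_elem * M_elem) / M_total
mass_contribution = 3 * 15.999 = 47.997 g/mol
pct = 100 * 47.997 / 100.086
pct = 47.95575805 %, rounded to 4 dp:

47.9558 %


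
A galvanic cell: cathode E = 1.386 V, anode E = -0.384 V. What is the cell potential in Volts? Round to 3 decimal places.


Standard cell potential: E_cell = E_cathode - E_anode.
E_cell = 1.386 - (-0.384)
E_cell = 1.77 V, rounded to 3 dp:

1.770 V


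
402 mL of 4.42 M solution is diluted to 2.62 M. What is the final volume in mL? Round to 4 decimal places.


Dilution: M1*V1 = M2*V2, solve for V2.
V2 = M1*V1 / M2
V2 = 4.42 * 402 / 2.62
V2 = 1776.84 / 2.62
V2 = 678.18320611 mL, rounded to 4 dp:

678.1832 mL


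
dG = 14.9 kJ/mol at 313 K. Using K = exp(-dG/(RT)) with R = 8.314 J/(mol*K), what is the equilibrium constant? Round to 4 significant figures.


dG is in kJ/mol; multiply by 1000 to match R in J/(mol*K).
RT = 8.314 * 313 = 2602.282 J/mol
exponent = -dG*1000 / (RT) = -(14.9*1000) / 2602.282 = -5.72574379
K = exp(-5.72574379)
K = 0.0032609269, rounded to 4 significant figures:

0.003261


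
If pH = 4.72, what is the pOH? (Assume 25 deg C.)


At 25 deg C, pH + pOH = 14.
pOH = 14 - pH = 14 - 4.72
pOH = 9.28:

9.28


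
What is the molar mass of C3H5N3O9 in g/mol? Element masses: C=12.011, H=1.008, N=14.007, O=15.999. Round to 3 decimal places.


M = sum(count * atomic_mass) over atoms.
M = 3*12.011 + 5*1.008 + 3*14.007 + 9*15.999
M = 36.033 + 5.04 + 42.021 + 143.991
M = 227.085 g/mol, rounded to 3 dp:

227.085 g/mol


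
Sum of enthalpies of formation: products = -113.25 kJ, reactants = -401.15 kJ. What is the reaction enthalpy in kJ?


dH_rxn = sum(dH_f products) - sum(dH_f reactants)
dH_rxn = -113.25 - (-401.15)
dH_rxn = 287.9 kJ:

287.90 kJ


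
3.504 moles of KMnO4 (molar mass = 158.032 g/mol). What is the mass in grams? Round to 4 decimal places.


mass = n * M
mass = 3.504 * 158.032
mass = 553.744128 g, rounded to 4 dp:

553.7441 g


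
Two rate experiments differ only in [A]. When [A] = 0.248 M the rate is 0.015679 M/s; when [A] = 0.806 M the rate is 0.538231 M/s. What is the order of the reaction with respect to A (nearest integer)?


Rate is proportional to [A]^n, so rate2/rate1 = ([A]2/[A]1)^n. Take logs to solve for n.
rate2/rate1 = 0.538231 / 0.015679 = 34.3281
[A]2/[A]1 = 0.806 / 0.248 = 3.25
n = ln(34.3281) / ln(3.25) = 3.0
Nearest integer order:

3


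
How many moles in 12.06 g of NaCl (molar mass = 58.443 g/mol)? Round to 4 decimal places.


n = mass / M
n = 12.06 / 58.443
n = 0.20635491 mol, rounded to 4 dp:

0.2064 mol


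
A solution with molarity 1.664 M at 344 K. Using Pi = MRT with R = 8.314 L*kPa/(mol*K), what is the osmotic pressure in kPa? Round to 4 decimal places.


Osmotic pressure (van't Hoff): Pi = M*R*T.
RT = 8.314 * 344 = 2860.016
Pi = 1.664 * 2860.016
Pi = 4759.066624 kPa, rounded to 4 dp:

4759.0666 kPa


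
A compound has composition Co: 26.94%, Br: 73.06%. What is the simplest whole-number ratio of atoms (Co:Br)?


Assume 100 g of compound, divide each mass% by atomic mass to get moles, then normalize by the smallest to get a raw atom ratio.
Moles per 100 g: Co: 26.94/58.933 = 0.4571, Br: 73.06/79.904 = 0.9143
Raw ratio (divide by min = 0.4571): Co: 1.0, Br: 2.0
Multiply by 1 to clear fractions: Co: 1.0 ~= 1, Br: 2.0 ~= 2
Reduce by GCD to get the simplest whole-number ratio:

1:2


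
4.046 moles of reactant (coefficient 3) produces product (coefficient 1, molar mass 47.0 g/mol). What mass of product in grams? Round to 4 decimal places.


Use the coefficient ratio to convert reactant moles to product moles, then multiply by the product's molar mass.
moles_P = moles_R * (coeff_P / coeff_R) = 4.046 * (1/3) = 1.348667
mass_P = moles_P * M_P = 1.348667 * 47.0
mass_P = 63.387349 g, rounded to 4 dp:

63.3873 g


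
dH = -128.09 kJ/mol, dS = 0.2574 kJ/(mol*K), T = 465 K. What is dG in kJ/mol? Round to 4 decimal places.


Gibbs: dG = dH - T*dS (consistent units, dS already in kJ/(mol*K)).
T*dS = 465 * 0.2574 = 119.691
dG = -128.09 - (119.691)
dG = -247.781 kJ/mol, rounded to 4 dp:

-247.7810 kJ/mol


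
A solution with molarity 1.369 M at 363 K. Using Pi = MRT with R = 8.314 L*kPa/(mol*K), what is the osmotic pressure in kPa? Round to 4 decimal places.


Osmotic pressure (van't Hoff): Pi = M*R*T.
RT = 8.314 * 363 = 3017.982
Pi = 1.369 * 3017.982
Pi = 4131.617358 kPa, rounded to 4 dp:

4131.6174 kPa


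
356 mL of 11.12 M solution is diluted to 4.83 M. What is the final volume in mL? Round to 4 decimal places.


Dilution: M1*V1 = M2*V2, solve for V2.
V2 = M1*V1 / M2
V2 = 11.12 * 356 / 4.83
V2 = 3958.72 / 4.83
V2 = 819.61076605 mL, rounded to 4 dp:

819.6108 mL


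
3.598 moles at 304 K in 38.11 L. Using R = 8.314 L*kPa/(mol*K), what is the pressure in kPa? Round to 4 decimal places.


PV = nRT, solve for P = nRT / V.
nRT = 3.598 * 8.314 * 304 = 9093.7867
P = 9093.7867 / 38.11
P = 238.61943584 kPa, rounded to 4 dp:

238.6194 kPa


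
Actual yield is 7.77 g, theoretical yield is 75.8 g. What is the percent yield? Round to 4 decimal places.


% yield = 100 * actual / theoretical
% yield = 100 * 7.77 / 75.8
% yield = 10.25065963 %, rounded to 4 dp:

10.2507 %


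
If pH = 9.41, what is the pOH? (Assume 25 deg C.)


At 25 deg C, pH + pOH = 14.
pOH = 14 - pH = 14 - 9.41
pOH = 4.59:

4.59


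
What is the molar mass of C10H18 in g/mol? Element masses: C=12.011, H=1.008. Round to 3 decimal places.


M = sum(count * atomic_mass) over atoms.
M = 10*12.011 + 18*1.008
M = 120.11 + 18.144
M = 138.254 g/mol, rounded to 3 dp:

138.254 g/mol


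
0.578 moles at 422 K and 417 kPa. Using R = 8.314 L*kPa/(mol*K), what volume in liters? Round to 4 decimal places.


PV = nRT, solve for V = nRT / P.
nRT = 0.578 * 8.314 * 422 = 2027.9176
V = 2027.9176 / 417
V = 4.86311175 L, rounded to 4 dp:

4.8631 L


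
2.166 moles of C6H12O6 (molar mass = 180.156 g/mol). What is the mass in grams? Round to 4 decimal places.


mass = n * M
mass = 2.166 * 180.156
mass = 390.217896 g, rounded to 4 dp:

390.2179 g


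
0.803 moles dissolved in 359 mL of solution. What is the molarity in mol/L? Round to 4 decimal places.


Convert volume to liters: V_L = V_mL / 1000.
V_L = 359 / 1000 = 0.359 L
M = n / V_L = 0.803 / 0.359
M = 2.2367688 mol/L, rounded to 4 dp:

2.2368 mol/L


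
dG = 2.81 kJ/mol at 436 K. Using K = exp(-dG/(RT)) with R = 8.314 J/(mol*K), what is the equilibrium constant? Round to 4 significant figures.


dG is in kJ/mol; multiply by 1000 to match R in J/(mol*K).
RT = 8.314 * 436 = 3624.904 J/mol
exponent = -dG*1000 / (RT) = -(2.81*1000) / 3624.904 = -0.77519294
K = exp(-0.77519294)
K = 0.4606149, rounded to 4 significant figures:

0.4606


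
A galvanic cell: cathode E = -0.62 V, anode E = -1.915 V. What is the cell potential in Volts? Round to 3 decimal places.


Standard cell potential: E_cell = E_cathode - E_anode.
E_cell = -0.62 - (-1.915)
E_cell = 1.295 V, rounded to 3 dp:

1.295 V


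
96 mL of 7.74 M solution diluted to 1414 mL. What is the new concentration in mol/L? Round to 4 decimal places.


Dilution: M1*V1 = M2*V2, solve for M2.
M2 = M1*V1 / V2
M2 = 7.74 * 96 / 1414
M2 = 743.04 / 1414
M2 = 0.52548798 mol/L, rounded to 4 dp:

0.5255 mol/L


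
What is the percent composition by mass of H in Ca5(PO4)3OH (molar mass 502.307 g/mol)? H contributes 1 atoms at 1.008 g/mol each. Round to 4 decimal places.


pct = 100 * (n_elem * M_elem) / M_total
mass_contribution = 1 * 1.008 = 1.008 g/mol
pct = 100 * 1.008 / 502.307
pct = 0.20067409 %, rounded to 4 dp:

0.2007 %


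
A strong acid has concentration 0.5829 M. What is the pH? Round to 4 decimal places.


A strong acid dissociates completely, so [H+] equals the given concentration.
pH = -log10([H+]) = -log10(0.5829)
pH = 0.23440594, rounded to 4 dp:

0.2344


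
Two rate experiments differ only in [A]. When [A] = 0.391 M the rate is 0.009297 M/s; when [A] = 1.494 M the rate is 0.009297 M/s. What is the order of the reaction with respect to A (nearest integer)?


Rate is proportional to [A]^n, so rate2/rate1 = ([A]2/[A]1)^n. Take logs to solve for n.
rate2/rate1 = 0.009297 / 0.009297 = 1.0
[A]2/[A]1 = 1.494 / 0.391 = 3.821
n = ln(1.0) / ln(3.821) = 0.0
Nearest integer order:

0


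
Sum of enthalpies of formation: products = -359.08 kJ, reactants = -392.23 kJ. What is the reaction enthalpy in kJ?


dH_rxn = sum(dH_f products) - sum(dH_f reactants)
dH_rxn = -359.08 - (-392.23)
dH_rxn = 33.15 kJ:

33.15 kJ


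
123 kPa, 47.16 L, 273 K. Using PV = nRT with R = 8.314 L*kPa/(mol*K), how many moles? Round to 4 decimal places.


PV = nRT, solve for n = PV / (RT).
PV = 123 * 47.16 = 5800.68
RT = 8.314 * 273 = 2269.722
n = 5800.68 / 2269.722
n = 2.55567862 mol, rounded to 4 dp:

2.5557 mol


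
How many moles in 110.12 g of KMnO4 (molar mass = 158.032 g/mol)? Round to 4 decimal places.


n = mass / M
n = 110.12 / 158.032
n = 0.6968209 mol, rounded to 4 dp:

0.6968 mol


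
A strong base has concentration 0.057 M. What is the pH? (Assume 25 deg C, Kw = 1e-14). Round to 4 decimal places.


A strong base dissociates completely, so [OH-] equals the given concentration.
pOH = -log10([OH-]) = -log10(0.057) = 1.244125
pH = 14 - pOH = 14 - 1.244125
pH = 12.755875, rounded to 4 dp:

12.7559


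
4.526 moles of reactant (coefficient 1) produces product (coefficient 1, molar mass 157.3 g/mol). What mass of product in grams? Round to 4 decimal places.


Use the coefficient ratio to convert reactant moles to product moles, then multiply by the product's molar mass.
moles_P = moles_R * (coeff_P / coeff_R) = 4.526 * (1/1) = 4.526
mass_P = moles_P * M_P = 4.526 * 157.3
mass_P = 711.9398 g, rounded to 4 dp:

711.9398 g


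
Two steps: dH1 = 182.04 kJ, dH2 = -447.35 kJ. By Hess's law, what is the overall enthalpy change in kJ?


Hess's law: enthalpy is a state function, so add the step enthalpies.
dH_total = dH1 + dH2 = 182.04 + (-447.35)
dH_total = -265.31 kJ:

-265.31 kJ


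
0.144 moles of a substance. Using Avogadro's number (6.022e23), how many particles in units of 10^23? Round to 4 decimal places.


N = n * NA, then divide by 1e23 for the requested units.
N / 1e23 = n * 6.022
N / 1e23 = 0.144 * 6.022
N / 1e23 = 0.867168, rounded to 4 dp:

0.8672


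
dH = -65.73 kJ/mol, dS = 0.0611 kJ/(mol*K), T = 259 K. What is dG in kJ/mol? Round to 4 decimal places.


Gibbs: dG = dH - T*dS (consistent units, dS already in kJ/(mol*K)).
T*dS = 259 * 0.0611 = 15.8249
dG = -65.73 - (15.8249)
dG = -81.5549 kJ/mol, rounded to 4 dp:

-81.5549 kJ/mol


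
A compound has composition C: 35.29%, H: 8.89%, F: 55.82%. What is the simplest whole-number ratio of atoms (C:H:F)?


Assume 100 g of compound, divide each mass% by atomic mass to get moles, then normalize by the smallest to get a raw atom ratio.
Moles per 100 g: C: 35.29/12.011 = 2.9381, H: 8.89/1.008 = 8.8194, F: 55.82/18.998 = 2.9382
Raw ratio (divide by min = 2.9381): C: 1.0, H: 3.002, F: 1.0
Multiply by 1 to clear fractions: C: 1.0 ~= 1, H: 3.002 ~= 3, F: 1.0 ~= 1
Reduce by GCD to get the simplest whole-number ratio:

1:3:1


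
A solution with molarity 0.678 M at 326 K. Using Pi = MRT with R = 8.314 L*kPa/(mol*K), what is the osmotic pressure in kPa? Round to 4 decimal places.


Osmotic pressure (van't Hoff): Pi = M*R*T.
RT = 8.314 * 326 = 2710.364
Pi = 0.678 * 2710.364
Pi = 1837.626792 kPa, rounded to 4 dp:

1837.6268 kPa


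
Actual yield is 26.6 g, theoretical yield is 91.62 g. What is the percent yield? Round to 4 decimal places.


% yield = 100 * actual / theoretical
% yield = 100 * 26.6 / 91.62
% yield = 29.03296224 %, rounded to 4 dp:

29.0330 %


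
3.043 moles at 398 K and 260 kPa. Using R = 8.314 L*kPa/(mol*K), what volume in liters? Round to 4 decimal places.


PV = nRT, solve for V = nRT / P.
nRT = 3.043 * 8.314 * 398 = 10069.2018
V = 10069.2018 / 260
V = 38.72769923 L, rounded to 4 dp:

38.7277 L


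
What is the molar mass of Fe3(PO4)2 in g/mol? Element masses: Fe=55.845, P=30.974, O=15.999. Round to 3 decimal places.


M = sum(count * atomic_mass) over atoms.
M = 3*55.845 + 2*30.974 + 8*15.999
M = 167.535 + 61.948 + 127.992
M = 357.475 g/mol, rounded to 3 dp:

357.475 g/mol


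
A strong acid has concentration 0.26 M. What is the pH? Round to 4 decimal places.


A strong acid dissociates completely, so [H+] equals the given concentration.
pH = -log10([H+]) = -log10(0.26)
pH = 0.58502665, rounded to 4 dp:

0.5850


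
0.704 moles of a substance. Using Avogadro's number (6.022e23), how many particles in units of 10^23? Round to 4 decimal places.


N = n * NA, then divide by 1e23 for the requested units.
N / 1e23 = n * 6.022
N / 1e23 = 0.704 * 6.022
N / 1e23 = 4.239488, rounded to 4 dp:

4.2395


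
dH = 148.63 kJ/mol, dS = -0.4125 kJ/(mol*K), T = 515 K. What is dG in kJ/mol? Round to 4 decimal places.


Gibbs: dG = dH - T*dS (consistent units, dS already in kJ/(mol*K)).
T*dS = 515 * -0.4125 = -212.4375
dG = 148.63 - (-212.4375)
dG = 361.0675 kJ/mol, rounded to 4 dp:

361.0675 kJ/mol


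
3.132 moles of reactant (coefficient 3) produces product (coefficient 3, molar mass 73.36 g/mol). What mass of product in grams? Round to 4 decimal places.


Use the coefficient ratio to convert reactant moles to product moles, then multiply by the product's molar mass.
moles_P = moles_R * (coeff_P / coeff_R) = 3.132 * (3/3) = 3.132
mass_P = moles_P * M_P = 3.132 * 73.36
mass_P = 229.76352 g, rounded to 4 dp:

229.7635 g


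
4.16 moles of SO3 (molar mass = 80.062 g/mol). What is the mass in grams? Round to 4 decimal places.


mass = n * M
mass = 4.16 * 80.062
mass = 333.05792 g, rounded to 4 dp:

333.0579 g


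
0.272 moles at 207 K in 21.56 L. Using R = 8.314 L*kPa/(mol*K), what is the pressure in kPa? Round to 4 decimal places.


PV = nRT, solve for P = nRT / V.
nRT = 0.272 * 8.314 * 207 = 468.1115
P = 468.1115 / 21.56
P = 21.71203618 kPa, rounded to 4 dp:

21.7120 kPa


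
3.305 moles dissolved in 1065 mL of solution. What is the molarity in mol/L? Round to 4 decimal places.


Convert volume to liters: V_L = V_mL / 1000.
V_L = 1065 / 1000 = 1.065 L
M = n / V_L = 3.305 / 1.065
M = 3.10328638 mol/L, rounded to 4 dp:

3.1033 mol/L


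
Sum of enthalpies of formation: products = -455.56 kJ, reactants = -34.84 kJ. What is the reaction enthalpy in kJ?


dH_rxn = sum(dH_f products) - sum(dH_f reactants)
dH_rxn = -455.56 - (-34.84)
dH_rxn = -420.72 kJ:

-420.72 kJ


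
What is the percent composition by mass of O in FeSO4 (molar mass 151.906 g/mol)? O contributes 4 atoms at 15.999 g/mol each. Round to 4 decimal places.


pct = 100 * (n_elem * M_elem) / M_total
mass_contribution = 4 * 15.999 = 63.996 g/mol
pct = 100 * 63.996 / 151.906
pct = 42.12868484 %, rounded to 4 dp:

42.1287 %


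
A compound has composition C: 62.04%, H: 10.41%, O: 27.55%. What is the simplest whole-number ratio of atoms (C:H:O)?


Assume 100 g of compound, divide each mass% by atomic mass to get moles, then normalize by the smallest to get a raw atom ratio.
Moles per 100 g: C: 62.04/12.011 = 5.1653, H: 10.41/1.008 = 10.3274, O: 27.55/15.999 = 1.722
Raw ratio (divide by min = 1.722): C: 3.0, H: 5.997, O: 1.0
Multiply by 1 to clear fractions: C: 3.0 ~= 3, H: 5.997 ~= 6, O: 1.0 ~= 1
Reduce by GCD to get the simplest whole-number ratio:

3:6:1


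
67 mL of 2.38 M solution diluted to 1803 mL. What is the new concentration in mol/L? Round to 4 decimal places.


Dilution: M1*V1 = M2*V2, solve for M2.
M2 = M1*V1 / V2
M2 = 2.38 * 67 / 1803
M2 = 159.46 / 1803
M2 = 0.08844149 mol/L, rounded to 4 dp:

0.0884 mol/L


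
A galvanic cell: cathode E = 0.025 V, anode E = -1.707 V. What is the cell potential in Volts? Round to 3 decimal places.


Standard cell potential: E_cell = E_cathode - E_anode.
E_cell = 0.025 - (-1.707)
E_cell = 1.732 V, rounded to 3 dp:

1.732 V


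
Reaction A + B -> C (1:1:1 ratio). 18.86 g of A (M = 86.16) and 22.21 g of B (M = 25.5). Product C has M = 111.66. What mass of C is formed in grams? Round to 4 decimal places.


Find moles of each reactant; the smaller value is the limiting reagent in a 1:1:1 reaction, so moles_C equals moles of the limiter.
n_A = mass_A / M_A = 18.86 / 86.16 = 0.218895 mol
n_B = mass_B / M_B = 22.21 / 25.5 = 0.87098 mol
Limiting reagent: A (smaller), n_limiting = 0.218895 mol
mass_C = n_limiting * M_C = 0.218895 * 111.66
mass_C = 24.4418157 g, rounded to 4 dp:

24.4418 g


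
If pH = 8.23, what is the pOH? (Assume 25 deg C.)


At 25 deg C, pH + pOH = 14.
pOH = 14 - pH = 14 - 8.23
pOH = 5.77:

5.77


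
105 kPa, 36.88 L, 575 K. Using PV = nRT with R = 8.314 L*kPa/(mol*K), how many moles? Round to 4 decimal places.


PV = nRT, solve for n = PV / (RT).
PV = 105 * 36.88 = 3872.4
RT = 8.314 * 575 = 4780.55
n = 3872.4 / 4780.55
n = 0.81003232 mol, rounded to 4 dp:

0.8100 mol


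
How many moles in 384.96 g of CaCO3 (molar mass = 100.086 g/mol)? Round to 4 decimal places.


n = mass / M
n = 384.96 / 100.086
n = 3.84629219 mol, rounded to 4 dp:

3.8463 mol


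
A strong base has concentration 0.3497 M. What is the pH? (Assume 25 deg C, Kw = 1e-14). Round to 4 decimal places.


A strong base dissociates completely, so [OH-] equals the given concentration.
pOH = -log10([OH-]) = -log10(0.3497) = 0.456304
pH = 14 - pOH = 14 - 0.456304
pH = 13.543696, rounded to 4 dp:

13.5437


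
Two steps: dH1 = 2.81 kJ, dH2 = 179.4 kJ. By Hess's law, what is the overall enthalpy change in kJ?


Hess's law: enthalpy is a state function, so add the step enthalpies.
dH_total = dH1 + dH2 = 2.81 + (179.4)
dH_total = 182.21 kJ:

182.21 kJ


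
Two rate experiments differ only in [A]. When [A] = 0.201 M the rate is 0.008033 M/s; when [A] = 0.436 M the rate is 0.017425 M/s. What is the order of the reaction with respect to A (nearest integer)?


Rate is proportional to [A]^n, so rate2/rate1 = ([A]2/[A]1)^n. Take logs to solve for n.
rate2/rate1 = 0.017425 / 0.008033 = 2.1692
[A]2/[A]1 = 0.436 / 0.201 = 2.1692
n = ln(2.1692) / ln(2.1692) = 1.0
Nearest integer order:

1


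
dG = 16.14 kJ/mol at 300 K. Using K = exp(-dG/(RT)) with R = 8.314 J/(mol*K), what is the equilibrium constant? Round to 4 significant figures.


dG is in kJ/mol; multiply by 1000 to match R in J/(mol*K).
RT = 8.314 * 300 = 2494.2 J/mol
exponent = -dG*1000 / (RT) = -(16.14*1000) / 2494.2 = -6.47101275
K = exp(-6.47101275)
K = 0.0015476575, rounded to 4 significant figures:

0.001548


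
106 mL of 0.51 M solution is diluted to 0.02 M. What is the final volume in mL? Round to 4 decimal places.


Dilution: M1*V1 = M2*V2, solve for V2.
V2 = M1*V1 / M2
V2 = 0.51 * 106 / 0.02
V2 = 54.06 / 0.02
V2 = 2703.0 mL, rounded to 4 dp:

2703.0000 mL


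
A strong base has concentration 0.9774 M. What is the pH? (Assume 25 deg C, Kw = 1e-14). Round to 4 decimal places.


A strong base dissociates completely, so [OH-] equals the given concentration.
pOH = -log10([OH-]) = -log10(0.9774) = 0.009928
pH = 14 - pOH = 14 - 0.009928
pH = 13.990072, rounded to 4 dp:

13.9901


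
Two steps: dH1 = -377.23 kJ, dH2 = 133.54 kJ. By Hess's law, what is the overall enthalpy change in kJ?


Hess's law: enthalpy is a state function, so add the step enthalpies.
dH_total = dH1 + dH2 = -377.23 + (133.54)
dH_total = -243.69 kJ:

-243.69 kJ


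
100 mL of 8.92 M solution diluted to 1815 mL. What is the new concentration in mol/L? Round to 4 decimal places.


Dilution: M1*V1 = M2*V2, solve for M2.
M2 = M1*V1 / V2
M2 = 8.92 * 100 / 1815
M2 = 892.0 / 1815
M2 = 0.49146006 mol/L, rounded to 4 dp:

0.4915 mol/L


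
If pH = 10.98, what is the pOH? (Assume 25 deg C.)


At 25 deg C, pH + pOH = 14.
pOH = 14 - pH = 14 - 10.98
pOH = 3.02:

3.02


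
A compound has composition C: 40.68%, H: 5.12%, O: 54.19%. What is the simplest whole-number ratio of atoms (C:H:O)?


Assume 100 g of compound, divide each mass% by atomic mass to get moles, then normalize by the smallest to get a raw atom ratio.
Moles per 100 g: C: 40.68/12.011 = 3.3869, H: 5.12/1.008 = 5.0794, O: 54.19/15.999 = 3.3871
Raw ratio (divide by min = 3.3869): C: 1.0, H: 1.5, O: 1.0
Multiply by 2 to clear fractions: C: 2.0 ~= 2, H: 2.999 ~= 3, O: 2.0 ~= 2
Reduce by GCD to get the simplest whole-number ratio:

2:3:2


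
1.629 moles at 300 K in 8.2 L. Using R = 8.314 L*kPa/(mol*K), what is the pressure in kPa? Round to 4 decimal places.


PV = nRT, solve for P = nRT / V.
nRT = 1.629 * 8.314 * 300 = 4063.0518
P = 4063.0518 / 8.2
P = 495.49412195 kPa, rounded to 4 dp:

495.4941 kPa


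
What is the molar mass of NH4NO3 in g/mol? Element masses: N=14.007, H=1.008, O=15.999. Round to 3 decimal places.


M = sum(count * atomic_mass) over atoms.
M = 2*14.007 + 4*1.008 + 3*15.999
M = 28.014 + 4.032 + 47.997
M = 80.043 g/mol, rounded to 3 dp:

80.043 g/mol


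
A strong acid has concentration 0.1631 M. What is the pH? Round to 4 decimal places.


A strong acid dissociates completely, so [H+] equals the given concentration.
pH = -log10([H+]) = -log10(0.1631)
pH = 0.78754604, rounded to 4 dp:

0.7875


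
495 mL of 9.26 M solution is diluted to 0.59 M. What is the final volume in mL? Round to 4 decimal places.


Dilution: M1*V1 = M2*V2, solve for V2.
V2 = M1*V1 / M2
V2 = 9.26 * 495 / 0.59
V2 = 4583.7 / 0.59
V2 = 7768.98305085 mL, rounded to 4 dp:

7768.9831 mL


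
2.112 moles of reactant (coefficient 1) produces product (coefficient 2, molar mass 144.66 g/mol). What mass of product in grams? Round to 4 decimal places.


Use the coefficient ratio to convert reactant moles to product moles, then multiply by the product's molar mass.
moles_P = moles_R * (coeff_P / coeff_R) = 2.112 * (2/1) = 4.224
mass_P = moles_P * M_P = 4.224 * 144.66
mass_P = 611.04384 g, rounded to 4 dp:

611.0438 g


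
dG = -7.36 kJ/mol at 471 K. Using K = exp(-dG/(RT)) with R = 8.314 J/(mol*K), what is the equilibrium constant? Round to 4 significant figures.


dG is in kJ/mol; multiply by 1000 to match R in J/(mol*K).
RT = 8.314 * 471 = 3915.894 J/mol
exponent = -dG*1000 / (RT) = -(-7.36*1000) / 3915.894 = 1.87951972
K = exp(1.87951972)
K = 6.5503581, rounded to 4 significant figures:

6.550


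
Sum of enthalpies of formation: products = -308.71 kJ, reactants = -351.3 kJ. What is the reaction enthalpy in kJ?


dH_rxn = sum(dH_f products) - sum(dH_f reactants)
dH_rxn = -308.71 - (-351.3)
dH_rxn = 42.59 kJ:

42.59 kJ


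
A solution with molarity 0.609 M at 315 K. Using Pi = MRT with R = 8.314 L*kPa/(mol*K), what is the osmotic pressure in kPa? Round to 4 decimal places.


Osmotic pressure (van't Hoff): Pi = M*R*T.
RT = 8.314 * 315 = 2618.91
Pi = 0.609 * 2618.91
Pi = 1594.91619 kPa, rounded to 4 dp:

1594.9162 kPa


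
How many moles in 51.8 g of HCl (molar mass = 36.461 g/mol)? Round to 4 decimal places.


n = mass / M
n = 51.8 / 36.461
n = 1.42069609 mol, rounded to 4 dp:

1.4207 mol


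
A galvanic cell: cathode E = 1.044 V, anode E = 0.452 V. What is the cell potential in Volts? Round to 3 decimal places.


Standard cell potential: E_cell = E_cathode - E_anode.
E_cell = 1.044 - (0.452)
E_cell = 0.592 V, rounded to 3 dp:

0.592 V


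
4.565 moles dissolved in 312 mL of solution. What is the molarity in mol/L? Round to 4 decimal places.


Convert volume to liters: V_L = V_mL / 1000.
V_L = 312 / 1000 = 0.312 L
M = n / V_L = 4.565 / 0.312
M = 14.63141026 mol/L, rounded to 4 dp:

14.6314 mol/L


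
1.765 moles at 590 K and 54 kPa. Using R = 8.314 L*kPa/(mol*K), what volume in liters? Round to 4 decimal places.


PV = nRT, solve for V = nRT / P.
nRT = 1.765 * 8.314 * 590 = 8657.7839
V = 8657.7839 / 54
V = 160.32933148 L, rounded to 4 dp:

160.3293 L


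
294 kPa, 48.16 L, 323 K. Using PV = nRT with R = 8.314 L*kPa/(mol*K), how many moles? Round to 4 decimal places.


PV = nRT, solve for n = PV / (RT).
PV = 294 * 48.16 = 14159.04
RT = 8.314 * 323 = 2685.422
n = 14159.04 / 2685.422
n = 5.27255679 mol, rounded to 4 dp:

5.2726 mol


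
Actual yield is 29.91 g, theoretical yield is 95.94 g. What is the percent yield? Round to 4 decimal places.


% yield = 100 * actual / theoretical
% yield = 100 * 29.91 / 95.94
% yield = 31.17573483 %, rounded to 4 dp:

31.1757 %


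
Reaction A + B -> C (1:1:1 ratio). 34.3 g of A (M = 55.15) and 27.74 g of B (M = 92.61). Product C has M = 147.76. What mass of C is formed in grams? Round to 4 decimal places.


Find moles of each reactant; the smaller value is the limiting reagent in a 1:1:1 reaction, so moles_C equals moles of the limiter.
n_A = mass_A / M_A = 34.3 / 55.15 = 0.62194 mol
n_B = mass_B / M_B = 27.74 / 92.61 = 0.299536 mol
Limiting reagent: B (smaller), n_limiting = 0.299536 mol
mass_C = n_limiting * M_C = 0.299536 * 147.76
mass_C = 44.25943936 g, rounded to 4 dp:

44.2594 g


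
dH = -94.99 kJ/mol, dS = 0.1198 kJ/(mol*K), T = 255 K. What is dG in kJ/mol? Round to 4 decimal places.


Gibbs: dG = dH - T*dS (consistent units, dS already in kJ/(mol*K)).
T*dS = 255 * 0.1198 = 30.549
dG = -94.99 - (30.549)
dG = -125.539 kJ/mol, rounded to 4 dp:

-125.5390 kJ/mol


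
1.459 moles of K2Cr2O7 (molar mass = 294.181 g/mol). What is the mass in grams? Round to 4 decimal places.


mass = n * M
mass = 1.459 * 294.181
mass = 429.210079 g, rounded to 4 dp:

429.2101 g


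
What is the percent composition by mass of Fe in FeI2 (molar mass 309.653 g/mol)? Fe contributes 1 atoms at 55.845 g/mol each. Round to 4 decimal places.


pct = 100 * (n_elem * M_elem) / M_total
mass_contribution = 1 * 55.845 = 55.845 g/mol
pct = 100 * 55.845 / 309.653
pct = 18.03470336 %, rounded to 4 dp:

18.0347 %


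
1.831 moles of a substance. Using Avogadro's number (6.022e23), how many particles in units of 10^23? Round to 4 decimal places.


N = n * NA, then divide by 1e23 for the requested units.
N / 1e23 = n * 6.022
N / 1e23 = 1.831 * 6.022
N / 1e23 = 11.026282, rounded to 4 dp:

11.0263


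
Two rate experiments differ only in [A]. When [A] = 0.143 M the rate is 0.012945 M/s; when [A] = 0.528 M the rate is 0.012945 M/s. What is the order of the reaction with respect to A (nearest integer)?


Rate is proportional to [A]^n, so rate2/rate1 = ([A]2/[A]1)^n. Take logs to solve for n.
rate2/rate1 = 0.012945 / 0.012945 = 1.0
[A]2/[A]1 = 0.528 / 0.143 = 3.6923
n = ln(1.0) / ln(3.6923) = 0.0
Nearest integer order:

0


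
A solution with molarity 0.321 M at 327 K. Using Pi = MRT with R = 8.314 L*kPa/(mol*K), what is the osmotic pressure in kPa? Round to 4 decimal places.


Osmotic pressure (van't Hoff): Pi = M*R*T.
RT = 8.314 * 327 = 2718.678
Pi = 0.321 * 2718.678
Pi = 872.695638 kPa, rounded to 4 dp:

872.6956 kPa


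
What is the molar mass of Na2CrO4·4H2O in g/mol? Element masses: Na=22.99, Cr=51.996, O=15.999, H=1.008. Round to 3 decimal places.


M = sum(count * atomic_mass) over atoms.
M = 2*22.99 + 1*51.996 + 8*15.999 + 8*1.008
M = 45.98 + 51.996 + 127.992 + 8.064
M = 234.032 g/mol, rounded to 3 dp:

234.032 g/mol


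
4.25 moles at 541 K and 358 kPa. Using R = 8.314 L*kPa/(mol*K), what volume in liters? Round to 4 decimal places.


PV = nRT, solve for V = nRT / P.
nRT = 4.25 * 8.314 * 541 = 19115.9645
V = 19115.9645 / 358
V = 53.39654888 L, rounded to 4 dp:

53.3965 L


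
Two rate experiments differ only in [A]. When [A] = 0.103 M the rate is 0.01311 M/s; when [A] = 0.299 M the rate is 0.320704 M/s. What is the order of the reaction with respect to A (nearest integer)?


Rate is proportional to [A]^n, so rate2/rate1 = ([A]2/[A]1)^n. Take logs to solve for n.
rate2/rate1 = 0.320704 / 0.01311 = 24.4625
[A]2/[A]1 = 0.299 / 0.103 = 2.9029
n = ln(24.4625) / ln(2.9029) = 3.0
Nearest integer order:

3


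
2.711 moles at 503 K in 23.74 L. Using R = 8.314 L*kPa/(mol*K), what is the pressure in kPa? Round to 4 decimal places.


PV = nRT, solve for P = nRT / V.
nRT = 2.711 * 8.314 * 503 = 11337.2448
P = 11337.2448 / 23.74
P = 477.55875316 kPa, rounded to 4 dp:

477.5588 kPa


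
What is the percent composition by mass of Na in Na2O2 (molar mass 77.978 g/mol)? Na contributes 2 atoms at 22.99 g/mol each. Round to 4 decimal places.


pct = 100 * (n_elem * M_elem) / M_total
mass_contribution = 2 * 22.99 = 45.98 g/mol
pct = 100 * 45.98 / 77.978
pct = 58.9653492 %, rounded to 4 dp:

58.9653 %


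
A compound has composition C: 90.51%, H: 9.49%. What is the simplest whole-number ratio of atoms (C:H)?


Assume 100 g of compound, divide each mass% by atomic mass to get moles, then normalize by the smallest to get a raw atom ratio.
Moles per 100 g: C: 90.51/12.011 = 7.5356, H: 9.49/1.008 = 9.4147
Raw ratio (divide by min = 7.5356): C: 1.0, H: 1.249
Multiply by 4 to clear fractions: C: 4.0 ~= 4, H: 4.997 ~= 5
Reduce by GCD to get the simplest whole-number ratio:

4:5


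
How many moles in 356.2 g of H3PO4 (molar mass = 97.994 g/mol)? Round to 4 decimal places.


n = mass / M
n = 356.2 / 97.994
n = 3.63491642 mol, rounded to 4 dp:

3.6349 mol


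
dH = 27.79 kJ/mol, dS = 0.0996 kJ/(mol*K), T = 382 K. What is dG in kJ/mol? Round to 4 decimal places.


Gibbs: dG = dH - T*dS (consistent units, dS already in kJ/(mol*K)).
T*dS = 382 * 0.0996 = 38.0472
dG = 27.79 - (38.0472)
dG = -10.2572 kJ/mol, rounded to 4 dp:

-10.2572 kJ/mol


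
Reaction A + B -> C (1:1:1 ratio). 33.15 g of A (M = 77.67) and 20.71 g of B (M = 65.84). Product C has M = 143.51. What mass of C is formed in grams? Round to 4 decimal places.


Find moles of each reactant; the smaller value is the limiting reagent in a 1:1:1 reaction, so moles_C equals moles of the limiter.
n_A = mass_A / M_A = 33.15 / 77.67 = 0.426806 mol
n_B = mass_B / M_B = 20.71 / 65.84 = 0.31455 mol
Limiting reagent: B (smaller), n_limiting = 0.31455 mol
mass_C = n_limiting * M_C = 0.31455 * 143.51
mass_C = 45.1410705 g, rounded to 4 dp:

45.1411 g
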